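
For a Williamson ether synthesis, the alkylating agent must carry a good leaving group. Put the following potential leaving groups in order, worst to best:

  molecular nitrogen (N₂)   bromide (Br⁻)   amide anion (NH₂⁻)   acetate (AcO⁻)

amide anion (NH₂⁻) < acetate (AcO⁻) < bromide (Br⁻) < molecular nitrogen (N₂)

molecular nitrogen (N₂): no meaningful conjugate acid; N₂ departs as an exceptionally stable neutral molecule
bromide (Br⁻): pKₐ(HBr) ≈ -9 — weak base; good leaving group
acetate (AcO⁻): pKₐ(CH₃COOH) ≈ 4.8
amide anion (NH₂⁻): pKₐ(NH₃) ≈ 38
Reversing gives the worst-to-best order requested.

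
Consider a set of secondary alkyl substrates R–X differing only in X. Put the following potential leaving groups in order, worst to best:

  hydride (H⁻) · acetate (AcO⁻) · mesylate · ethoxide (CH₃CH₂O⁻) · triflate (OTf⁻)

triflate (OTf⁻): pKₐ(CF₃SO₃H (triflic acid)) ≈ -14
mesylate: pKₐ(CH₃SO₃H (MsOH)) ≈ -1.9
acetate (AcO⁻): pKₐ(CH₃COOH) ≈ 4.8
ethoxide (CH₃CH₂O⁻): pKₐ(CH₃CH₂OH) ≈ 16
hydride (H⁻): pKₐ(H₂) ≈ 36
The question asks for worst first, so the sequence is read in increasing leaving-group ability.

hydride (H⁻) < ethoxide (CH₃CH₂O⁻) < acetate (AcO⁻) < mesylate < triflate (OTf⁻)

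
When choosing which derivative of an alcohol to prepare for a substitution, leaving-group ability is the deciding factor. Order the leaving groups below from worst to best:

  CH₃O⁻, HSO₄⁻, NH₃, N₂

Rank by basicity of the departing species: weakest base leaves most easily.
N₂: no meaningful conjugate acid; N₂ departs as an exceptionally stable neutral molecule
HSO₄⁻: pKₐ(H₂SO₄) ≈ -3
NH₃: pKₐ(NH₄⁺) ≈ 9.2
CH₃O⁻: pKₐ(CH₃OH) ≈ 15.5 — strong base; alkoxides do not leave unassisted
Listed from poorest to best leaving group as asked.

CH₃O⁻ < NH₃ < HSO₄⁻ < N₂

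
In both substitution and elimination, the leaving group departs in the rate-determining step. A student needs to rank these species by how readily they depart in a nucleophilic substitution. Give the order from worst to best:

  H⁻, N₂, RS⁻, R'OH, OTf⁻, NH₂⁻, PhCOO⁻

NH₂⁻ < H⁻ < RS⁻ < PhCOO⁻ < R'OH < OTf⁻ < N₂

Leaving-group ability tracks the stability of the departed species; conjugate-acid pKₐ is the usual yardstick (lower pKₐ → better LG).
N₂: no meaningful conjugate acid; N₂ departs as an exceptionally stable neutral molecule
OTf⁻: pKₐ(CF₃SO₃H (triflic acid)) ≈ -14 — charge spread over three oxygens and a CF₃ group; the premier leaving group in synthesis
R'OH: pKₐ(R'OH₂⁺) ≈ -2.4
PhCOO⁻: pKₐ(C₆H₅COOH) ≈ 4.2
RS⁻: pKₐ(RSH (a thiol)) ≈ 10.5
H⁻: pKₐ(H₂) ≈ 36
NH₂⁻: pKₐ(NH₃) ≈ 38 — extremely strong base; never a leaving group
Listed from poorest to best leaving group as asked.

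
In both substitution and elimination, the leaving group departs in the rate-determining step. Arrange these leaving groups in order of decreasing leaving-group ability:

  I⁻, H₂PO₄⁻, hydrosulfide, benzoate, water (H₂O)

I⁻ > water (H₂O) > H₂PO₄⁻ > benzoate > hydrosulfide

I⁻: pKₐ(HI) ≈ -10 — large, highly polarisable; very weak base
water (H₂O): pKₐ(H₃O⁺) ≈ -1.7 — neutral; leaves from a protonated alcohol (R–OH₂⁺)
H₂PO₄⁻: pKₐ(H₃PO₄) ≈ 2.1
benzoate: pKₐ(C₆H₅COOH) ≈ 4.2
hydrosulfide: pKₐ(H₂S) ≈ 7 — larger and more polarisable than the oxygen analogue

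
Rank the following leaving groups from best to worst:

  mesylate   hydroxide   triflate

triflate > mesylate > hydroxide

A good leaving group is a weak base: the lower the pKₐ of its conjugate acid, the more readily it departs.
triflate: pKₐ(CF₃SO₃H (triflic acid)) ≈ -14 — charge spread over three oxygens and a CF₃ group; the premier leaving group in synthesis
mesylate: pKₐ(CH₃SO₃H (MsOH)) ≈ -1.9 — resonance-delocalised alkanesulfonate
hydroxide: pKₐ(H₂O) ≈ 15.7 — strong base; essentially never leaves without prior activation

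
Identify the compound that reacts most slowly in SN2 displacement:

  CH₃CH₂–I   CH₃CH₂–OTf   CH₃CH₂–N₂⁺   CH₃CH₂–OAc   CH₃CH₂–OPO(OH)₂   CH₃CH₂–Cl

Identical carbon frameworks mean the comparison reduces to leaving-group quality.
Leaving-group ability tracks the stability of the departed species; conjugate-acid pKₐ is the usual yardstick (lower pKₐ → better LG).
CH₃CH₂–N₂⁺ loses N₂: no meaningful conjugate acid; N₂ departs as an exceptionally stable neutral molecule
CH₃CH₂–OTf loses OTf⁻: pKₐ(CF₃SO₃H (triflic acid)) ≈ -14
CH₃CH₂–I loses I⁻: pKₐ(HI) ≈ -10
CH₃CH₂–Cl loses Cl⁻: pKₐ(HCl) ≈ -7
CH₃CH₂–OPO(OH)₂ loses H₂PO₄⁻: pKₐ(H₃PO₄) ≈ 2.1
CH₃CH₂–OAc loses AcO⁻: pKₐ(CH₃COOH) ≈ 4.8

CH₃CH₂–OAc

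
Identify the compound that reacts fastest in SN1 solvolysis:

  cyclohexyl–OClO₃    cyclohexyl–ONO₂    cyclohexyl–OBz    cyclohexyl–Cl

cyclohexyl–OClO₃

With the same alkyl group throughout, only the leaving group differentiates the rates.
Rank by basicity of the departing species: weakest base leaves most easily.
cyclohexyl–OClO₃ loses ClO₄⁻: pKₐ(HClO₄) ≈ -10
cyclohexyl–Cl loses Cl⁻: pKₐ(HCl) ≈ -7
cyclohexyl–ONO₂ loses NO₃⁻: pKₐ(HNO₃) ≈ -1.3
cyclohexyl–OBz loses PhCOO⁻: pKₐ(C₆H₅COOH) ≈ 4.2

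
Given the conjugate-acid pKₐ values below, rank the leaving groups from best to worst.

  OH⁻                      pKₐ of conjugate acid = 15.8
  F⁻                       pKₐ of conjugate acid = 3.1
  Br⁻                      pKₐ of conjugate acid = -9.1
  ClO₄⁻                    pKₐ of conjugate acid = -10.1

ClO₄⁻ > Br⁻ > F⁻ > OH⁻

Lower conjugate-acid pKₐ ⇒ weaker base ⇒ better leaving group.
Sorting by the given values: ClO₄⁻ (-10.1), Br⁻ (-9.1), F⁻ (3.1), OH⁻ (15.8).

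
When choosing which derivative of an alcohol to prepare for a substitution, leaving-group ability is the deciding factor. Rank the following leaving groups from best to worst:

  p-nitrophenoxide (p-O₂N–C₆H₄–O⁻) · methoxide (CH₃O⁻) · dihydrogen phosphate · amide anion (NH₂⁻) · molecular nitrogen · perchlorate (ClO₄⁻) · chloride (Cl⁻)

molecular nitrogen > perchlorate (ClO₄⁻) > chloride (Cl⁻) > dihydrogen phosphate > p-nitrophenoxide (p-O₂N–C₆H₄–O⁻) > methoxide (CH₃O⁻) > amide anion (NH₂⁻)

Rank by basicity of the departing species: weakest base leaves most easily.
molecular nitrogen: no meaningful conjugate acid; N₂ departs as an exceptionally stable neutral molecule
perchlorate (ClO₄⁻): pKₐ(HClO₄) ≈ -10 — extremely weak base; rarely used for safety reasons
chloride (Cl⁻): pKₐ(HCl) ≈ -7 — moderately weak base
dihydrogen phosphate: pKₐ(H₃PO₄) ≈ 2.1
p-nitrophenoxide (p-O₂N–C₆H₄–O⁻): pKₐ(p-nitrophenol) ≈ 7.2
methoxide (CH₃O⁻): pKₐ(CH₃OH) ≈ 15.5
amide anion (NH₂⁻): pKₐ(NH₃) ≈ 38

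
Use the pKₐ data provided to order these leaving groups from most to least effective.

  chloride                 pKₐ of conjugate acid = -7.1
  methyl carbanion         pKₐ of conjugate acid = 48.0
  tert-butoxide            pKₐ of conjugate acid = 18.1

chloride > tert-butoxide > methyl carbanion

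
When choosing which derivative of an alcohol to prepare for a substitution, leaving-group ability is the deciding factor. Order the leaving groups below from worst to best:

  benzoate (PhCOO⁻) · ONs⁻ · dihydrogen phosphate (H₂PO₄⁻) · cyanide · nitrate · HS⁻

cyanide < HS⁻ < benzoate (PhCOO⁻) < dihydrogen phosphate (H₂PO₄⁻) < nitrate < ONs⁻

A good leaving group is a weak base: the lower the pKₐ of its conjugate acid, the more readily it departs.
ONs⁻: pKₐ(p-O₂NC₆H₄SO₃H) ≈ -3.5
nitrate: pKₐ(HNO₃) ≈ -1.3 — resonance-delocalised over three oxygens
dihydrogen phosphate (H₂PO₄⁻): pKₐ(H₃PO₄) ≈ 2.1 — moderate base; biological leaving group after further activation
benzoate (PhCOO⁻): pKₐ(C₆H₅COOH) ≈ 4.2
HS⁻: pKₐ(H₂S) ≈ 7 — larger and more polarisable than the oxygen analogue
cyanide: pKₐ(HCN) ≈ 9.2 — sp carbon stabilises the charge somewhat, but still a poor LG
Listed from poorest to best leaving group as asked.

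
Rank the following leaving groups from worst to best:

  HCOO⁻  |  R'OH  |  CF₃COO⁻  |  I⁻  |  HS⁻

I⁻: pKₐ(HI) ≈ -10
R'OH: pKₐ(R'OH₂⁺) ≈ -2.4
CF₃COO⁻: pKₐ(CF₃COOH) ≈ 0.2
HCOO⁻: pKₐ(HCOOH) ≈ 3.8
HS⁻: pKₐ(H₂S) ≈ 7
Listed from poorest to best leaving group as asked.

HS⁻ < HCOO⁻ < CF₃COO⁻ < R'OH < I⁻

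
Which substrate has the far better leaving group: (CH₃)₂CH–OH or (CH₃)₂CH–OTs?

From (CH₃)₂CH–OH the departing group would be OH⁻ (pKₐ(H₂O) ≈ 15.7). Strong base; essentially never leaves without prior activation.
From (CH₃)₂CH–OTs the leaving group is OTs⁻ (pKₐ(p-CH₃C₆H₄SO₃H (TsOH)) ≈ -2.8). Resonance-delocalised arenesulfonate.
(In practice (CH₃)₂CH–OTs is made from (CH₃)₂CH–OH by treatment with TsCl / pyridine, converting the hydroxyl into a tosylate.)

(CH₃)₂CH–OTs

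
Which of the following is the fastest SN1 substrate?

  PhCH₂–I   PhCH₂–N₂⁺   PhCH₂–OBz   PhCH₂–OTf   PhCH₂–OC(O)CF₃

Identical carbon frameworks mean the comparison reduces to leaving-group quality.
The more stable X⁻ (or X) is on its own — i.e. the weaker a base it is — the better a leaving group it makes.
PhCH₂–N₂⁺ loses N₂: no meaningful conjugate acid; N₂ departs as an exceptionally stable neutral molecule
PhCH₂–OTf loses OTf⁻: pKₐ(CF₃SO₃H (triflic acid)) ≈ -14
PhCH₂–I loses I⁻: pKₐ(HI) ≈ -10
PhCH₂–OC(O)CF₃ loses CF₃COO⁻: pKₐ(CF₃COOH) ≈ 0.2
PhCH₂–OBz loses PhCOO⁻: pKₐ(C₆H₅COOH) ≈ 4.2

PhCH₂–N₂⁺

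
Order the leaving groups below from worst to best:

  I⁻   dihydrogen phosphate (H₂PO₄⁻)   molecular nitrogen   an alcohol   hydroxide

The more stable X⁻ (or X) is on its own — i.e. the weaker a base it is — the better a leaving group it makes.
molecular nitrogen: no meaningful conjugate acid; N₂ departs as an exceptionally stable neutral molecule
I⁻: pKₐ(HI) ≈ -10
an alcohol: pKₐ(R'OH₂⁺) ≈ -2.4
dihydrogen phosphate (H₂PO₄⁻): pKₐ(H₃PO₄) ≈ 2.1
hydroxide: pKₐ(H₂O) ≈ 15.7 — strong base; essentially never leaves without prior activation
Listed from poorest to best leaving group as asked.

hydroxide < dihydrogen phosphate (H₂PO₄⁻) < an alcohol < I⁻ < molecular nitrogen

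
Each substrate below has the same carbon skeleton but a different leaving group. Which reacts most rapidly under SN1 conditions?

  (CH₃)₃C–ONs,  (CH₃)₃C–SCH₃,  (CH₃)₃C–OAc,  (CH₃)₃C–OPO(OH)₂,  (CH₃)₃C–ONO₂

The skeletons are identical, so relative rate is governed entirely by leaving-group ability.
Rank by basicity of the departing species: weakest base leaves most easily.
(CH₃)₃C–ONs loses ONs⁻: pKₐ(p-O₂NC₆H₄SO₃H) ≈ -3.5
(CH₃)₃C–ONO₂ loses NO₃⁻: pKₐ(HNO₃) ≈ -1.3
(CH₃)₃C–OPO(OH)₂ loses H₂PO₄⁻: pKₐ(H₃PO₄) ≈ 2.1
(CH₃)₃C–OAc loses AcO⁻: pKₐ(CH₃COOH) ≈ 4.8
(CH₃)₃C–SCH₃ loses RS⁻: pKₐ(RSH (a thiol)) ≈ 10.5

(CH₃)₃C–ONs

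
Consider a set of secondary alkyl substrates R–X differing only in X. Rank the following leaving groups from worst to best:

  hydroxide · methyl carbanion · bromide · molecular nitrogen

methyl carbanion < hydroxide < bromide < molecular nitrogen

molecular nitrogen: no meaningful conjugate acid; N₂ departs as an exceptionally stable neutral molecule
bromide: pKₐ(HBr) ≈ -9 — weak base; good leaving group
hydroxide: pKₐ(H₂O) ≈ 15.7 — strong base; essentially never leaves without prior activation
methyl carbanion: pKₐ(CH₄) ≈ 48 — unstabilised carbanion; the worst conceivable leaving group
Listed from poorest to best leaving group as asked.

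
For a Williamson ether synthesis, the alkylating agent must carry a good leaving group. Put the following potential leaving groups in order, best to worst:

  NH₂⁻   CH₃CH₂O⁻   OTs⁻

A good leaving group is a weak base: the lower the pKₐ of its conjugate acid, the more readily it departs.
OTs⁻: pKₐ(p-CH₃C₆H₄SO₃H (TsOH)) ≈ -2.8
CH₃CH₂O⁻: pKₐ(CH₃CH₂OH) ≈ 16
NH₂⁻: pKₐ(NH₃) ≈ 38

OTs⁻ > CH₃CH₂O⁻ > NH₂⁻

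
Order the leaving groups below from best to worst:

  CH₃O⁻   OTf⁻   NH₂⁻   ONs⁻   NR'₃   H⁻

OTf⁻ > ONs⁻ > NR'₃ > CH₃O⁻ > H⁻ > NH₂⁻

OTf⁻: pKₐ(CF₃SO₃H (triflic acid)) ≈ -14
ONs⁻: pKₐ(p-O₂NC₆H₄SO₃H) ≈ -3.5
NR'₃: pKₐ(R'₃NH⁺) ≈ 10.7
CH₃O⁻: pKₐ(CH₃OH) ≈ 15.5
H⁻: pKₐ(H₂) ≈ 36
NH₂⁻: pKₐ(NH₃) ≈ 38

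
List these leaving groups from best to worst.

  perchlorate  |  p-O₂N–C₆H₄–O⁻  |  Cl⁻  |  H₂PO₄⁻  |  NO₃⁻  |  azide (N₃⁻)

perchlorate > Cl⁻ > NO₃⁻ > H₂PO₄⁻ > azide (N₃⁻) > p-O₂N–C₆H₄–O⁻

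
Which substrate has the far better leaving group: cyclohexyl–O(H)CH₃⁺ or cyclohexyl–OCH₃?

cyclohexyl–O(H)CH₃⁺

From cyclohexyl–OCH₃ the departing group would be CH₃O⁻ (pKₐ(CH₃OH) ≈ 15.5). Strong base; alkoxides do not leave unassisted.
From cyclohexyl–O(H)CH₃⁺ the leaving group is R'OH (pKₐ(R'OH₂⁺) ≈ -2.4). Neutral; leaves from a protonated ether (an oxonium ion, R–O(H)R'⁺).
(In practice cyclohexyl–O(H)CH₃⁺ is made from cyclohexyl–OCH₃ by protonation with concentrated HI, allowing neutral methanol, rather than methoxide, to depart.)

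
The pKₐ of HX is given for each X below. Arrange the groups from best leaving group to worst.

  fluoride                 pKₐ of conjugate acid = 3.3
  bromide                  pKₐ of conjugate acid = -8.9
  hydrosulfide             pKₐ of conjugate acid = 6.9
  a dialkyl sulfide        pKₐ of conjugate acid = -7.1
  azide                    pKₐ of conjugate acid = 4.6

Lower conjugate-acid pKₐ ⇒ weaker base ⇒ better leaving group.
Sorting by the given values: bromide (-8.9), a dialkyl sulfide (-7.1), fluoride (3.3), azide (4.6), hydrosulfide (6.9).

bromide > a dialkyl sulfide > fluoride > azide > hydrosulfide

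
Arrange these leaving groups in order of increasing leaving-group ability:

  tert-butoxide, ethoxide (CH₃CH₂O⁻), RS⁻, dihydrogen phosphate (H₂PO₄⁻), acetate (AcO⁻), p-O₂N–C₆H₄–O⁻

A good leaving group is a weak base: the lower the pKₐ of its conjugate acid, the more readily it departs.
dihydrogen phosphate (H₂PO₄⁻): pKₐ(H₃PO₄) ≈ 2.1
acetate (AcO⁻): pKₐ(CH₃COOH) ≈ 4.8
p-O₂N–C₆H₄–O⁻: pKₐ(p-nitrophenol) ≈ 7.2
RS⁻: pKₐ(RSH (a thiol)) ≈ 10.5
ethoxide (CH₃CH₂O⁻): pKₐ(CH₃CH₂OH) ≈ 16
tert-butoxide: pKₐ(t-BuOH) ≈ 18
Listed from poorest to best leaving group as asked.

tert-butoxide < ethoxide (CH₃CH₂O⁻) < RS⁻ < p-O₂N–C₆H₄–O⁻ < acetate (AcO⁻) < dihydrogen phosphate (H₂PO₄⁻)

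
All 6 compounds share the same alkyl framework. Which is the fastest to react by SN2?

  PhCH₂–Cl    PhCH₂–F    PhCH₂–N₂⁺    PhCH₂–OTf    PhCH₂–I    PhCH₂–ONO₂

PhCH₂–N₂⁺

With the same alkyl group throughout, only the leaving group differentiates the rates.
The more stable X⁻ (or X) is on its own — i.e. the weaker a base it is — the better a leaving group it makes.
PhCH₂–N₂⁺ loses N₂: no meaningful conjugate acid; N₂ departs as an exceptionally stable neutral molecule
PhCH₂–OTf loses OTf⁻: pKₐ(CF₃SO₃H (triflic acid)) ≈ -14
PhCH₂–I loses I⁻: pKₐ(HI) ≈ -10
PhCH₂–Cl loses Cl⁻: pKₐ(HCl) ≈ -7
PhCH₂–ONO₂ loses NO₃⁻: pKₐ(HNO₃) ≈ -1.3
PhCH₂–F loses F⁻: pKₐ(HF) ≈ 3.2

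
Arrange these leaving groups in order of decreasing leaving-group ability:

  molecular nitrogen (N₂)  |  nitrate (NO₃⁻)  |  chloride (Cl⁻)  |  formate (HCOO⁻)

molecular nitrogen (N₂) > chloride (Cl⁻) > nitrate (NO₃⁻) > formate (HCOO⁻)

molecular nitrogen (N₂): no meaningful conjugate acid; N₂ departs as an exceptionally stable neutral molecule
chloride (Cl⁻): pKₐ(HCl) ≈ -7 — moderately weak base
nitrate (NO₃⁻): pKₐ(HNO₃) ≈ -1.3 — resonance-delocalised over three oxygens
formate (HCOO⁻): pKₐ(HCOOH) ≈ 3.8 — resonance-stabilised carboxylate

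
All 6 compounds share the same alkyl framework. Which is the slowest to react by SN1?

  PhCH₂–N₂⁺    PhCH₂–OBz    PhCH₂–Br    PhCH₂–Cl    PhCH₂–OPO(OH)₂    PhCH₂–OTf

PhCH₂–OBz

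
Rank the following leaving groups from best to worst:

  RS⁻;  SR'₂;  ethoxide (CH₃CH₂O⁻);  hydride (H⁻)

The more stable X⁻ (or X) is on its own — i.e. the weaker a base it is — the better a leaving group it makes.
SR'₂: pKₐ(R'₂SH⁺) ≈ -7 — neutral; leaves from a sulfonium salt (R–SR'₂⁺)
RS⁻: pKₐ(RSH (a thiol)) ≈ 10.5
ethoxide (CH₃CH₂O⁻): pKₐ(CH₃CH₂OH) ≈ 16
hydride (H⁻): pKₐ(H₂) ≈ 36 — extremely strong base; leaves only in special hydride-transfer contexts

SR'₂ > RS⁻ > ethoxide (CH₃CH₂O⁻) > hydride (H⁻)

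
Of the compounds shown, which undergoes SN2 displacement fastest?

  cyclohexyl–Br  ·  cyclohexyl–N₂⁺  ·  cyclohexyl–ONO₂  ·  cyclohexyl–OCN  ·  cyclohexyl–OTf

The skeletons are identical, so relative rate is governed entirely by leaving-group ability.
The more stable X⁻ (or X) is on its own — i.e. the weaker a base it is — the better a leaving group it makes.
cyclohexyl–N₂⁺ loses N₂: no meaningful conjugate acid; N₂ departs as an exceptionally stable neutral molecule
cyclohexyl–OTf loses OTf⁻: pKₐ(CF₃SO₃H (triflic acid)) ≈ -14
cyclohexyl–Br loses Br⁻: pKₐ(HBr) ≈ -9
cyclohexyl–ONO₂ loses NO₃⁻: pKₐ(HNO₃) ≈ -1.3
cyclohexyl–OCN loses NCO⁻: pKₐ(HOCN) ≈ 3.5

cyclohexyl–N₂⁺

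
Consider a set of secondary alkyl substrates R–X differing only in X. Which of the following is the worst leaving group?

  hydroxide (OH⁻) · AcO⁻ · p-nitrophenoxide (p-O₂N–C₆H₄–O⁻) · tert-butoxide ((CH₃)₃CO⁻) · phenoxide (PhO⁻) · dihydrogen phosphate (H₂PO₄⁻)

tert-butoxide ((CH₃)₃CO⁻)

A good leaving group is a weak base: the lower the pKₐ of its conjugate acid, the more readily it departs.
dihydrogen phosphate (H₂PO₄⁻): pKₐ(H₃PO₄) ≈ 2.1
AcO⁻: pKₐ(CH₃COOH) ≈ 4.8
p-nitrophenoxide (p-O₂N–C₆H₄–O⁻): pKₐ(p-nitrophenol) ≈ 7.2
phenoxide (PhO⁻): pKₐ(C₆H₅OH (phenol)) ≈ 10
hydroxide (OH⁻): pKₐ(H₂O) ≈ 15.7
tert-butoxide ((CH₃)₃CO⁻): pKₐ(t-BuOH) ≈ 18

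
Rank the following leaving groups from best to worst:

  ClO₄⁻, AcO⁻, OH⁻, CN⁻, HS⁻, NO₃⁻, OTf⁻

OTf⁻ > ClO₄⁻ > NO₃⁻ > AcO⁻ > HS⁻ > CN⁻ > OH⁻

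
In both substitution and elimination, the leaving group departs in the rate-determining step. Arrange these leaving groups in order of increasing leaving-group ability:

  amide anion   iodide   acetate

Rank by basicity of the departing species: weakest base leaves most easily.
iodide: pKₐ(HI) ≈ -10
acetate: pKₐ(CH₃COOH) ≈ 4.8
amide anion: pKₐ(NH₃) ≈ 38
The question asks for worst first, so the sequence is read in increasing leaving-group ability.

amide anion < acetate < iodide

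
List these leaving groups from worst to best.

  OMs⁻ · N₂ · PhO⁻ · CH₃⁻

CH₃⁻ < PhO⁻ < OMs⁻ < N₂

A good leaving group is a weak base: the lower the pKₐ of its conjugate acid, the more readily it departs.
N₂: no meaningful conjugate acid; N₂ departs as an exceptionally stable neutral molecule
OMs⁻: pKₐ(CH₃SO₃H (MsOH)) ≈ -1.9
PhO⁻: pKₐ(C₆H₅OH (phenol)) ≈ 10 — resonance into the ring helps, but still a poor LG
CH₃⁻: pKₐ(CH₄) ≈ 48 — unstabilised carbanion; the worst conceivable leaving group
Listed from poorest to best leaving group as asked.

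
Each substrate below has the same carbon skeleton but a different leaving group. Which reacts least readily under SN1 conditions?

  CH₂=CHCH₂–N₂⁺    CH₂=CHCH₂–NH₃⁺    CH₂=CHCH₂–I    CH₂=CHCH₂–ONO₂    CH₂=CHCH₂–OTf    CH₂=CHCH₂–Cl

CH₂=CHCH₂–NH₃⁺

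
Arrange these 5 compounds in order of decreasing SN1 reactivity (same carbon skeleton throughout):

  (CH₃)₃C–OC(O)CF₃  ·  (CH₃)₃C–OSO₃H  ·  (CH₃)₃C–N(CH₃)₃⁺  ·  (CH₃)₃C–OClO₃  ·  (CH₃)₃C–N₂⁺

(CH₃)₃C–N₂⁺ > (CH₃)₃C–OClO₃ > (CH₃)₃C–OSO₃H > (CH₃)₃C–OC(O)CF₃ > (CH₃)₃C–N(CH₃)₃⁺

Identical carbon frameworks mean the comparison reduces to leaving-group quality.
Leaving-group ability tracks the stability of the departed species; conjugate-acid pKₐ is the usual yardstick (lower pKₐ → better LG).
(CH₃)₃C–N₂⁺ loses N₂: no meaningful conjugate acid; N₂ departs as an exceptionally stable neutral molecule
(CH₃)₃C–OClO₃ loses ClO₄⁻: pKₐ(HClO₄) ≈ -10
(CH₃)₃C–OSO₃H loses HSO₄⁻: pKₐ(H₂SO₄) ≈ -3
(CH₃)₃C–OC(O)CF₃ loses CF₃COO⁻: pKₐ(CF₃COOH) ≈ 0.2
(CH₃)₃C–N(CH₃)₃⁺ loses NR'₃: pKₐ(R'₃NH⁺) ≈ 10.7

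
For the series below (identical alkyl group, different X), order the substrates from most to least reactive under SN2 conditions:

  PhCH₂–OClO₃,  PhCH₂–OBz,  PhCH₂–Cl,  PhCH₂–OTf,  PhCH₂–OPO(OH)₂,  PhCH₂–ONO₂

PhCH₂–OTf > PhCH₂–OClO₃ > PhCH₂–Cl > PhCH₂–ONO₂ > PhCH₂–OPO(OH)₂ > PhCH₂–OBz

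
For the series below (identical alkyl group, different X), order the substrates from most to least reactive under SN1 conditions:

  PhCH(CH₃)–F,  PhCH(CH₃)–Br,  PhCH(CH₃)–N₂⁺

With the same alkyl group throughout, only the leaving group differentiates the rates.
Rank by basicity of the departing species: weakest base leaves most easily.
PhCH(CH₃)–N₂⁺ loses N₂: no meaningful conjugate acid; N₂ departs as an exceptionally stable neutral molecule
PhCH(CH₃)–Br loses Br⁻: pKₐ(HBr) ≈ -9
PhCH(CH₃)–F loses F⁻: pKₐ(HF) ≈ 3.2

PhCH(CH₃)–N₂⁺ > PhCH(CH₃)–Br > PhCH(CH₃)–F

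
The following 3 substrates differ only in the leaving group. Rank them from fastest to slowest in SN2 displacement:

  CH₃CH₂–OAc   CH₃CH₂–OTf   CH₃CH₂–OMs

CH₃CH₂–OTf > CH₃CH₂–OMs > CH₃CH₂–OAc

Identical carbon frameworks mean the comparison reduces to leaving-group quality.
Rank by basicity of the departing species: weakest base leaves most easily.
CH₃CH₂–OTf loses OTf⁻: pKₐ(CF₃SO₃H (triflic acid)) ≈ -14
CH₃CH₂–OMs loses OMs⁻: pKₐ(CH₃SO₃H (MsOH)) ≈ -1.9
CH₃CH₂–OAc loses AcO⁻: pKₐ(CH₃COOH) ≈ 4.8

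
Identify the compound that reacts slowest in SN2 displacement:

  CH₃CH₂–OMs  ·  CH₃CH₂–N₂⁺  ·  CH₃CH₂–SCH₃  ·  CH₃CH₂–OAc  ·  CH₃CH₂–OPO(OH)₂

CH₃CH₂–SCH₃

Identical carbon frameworks mean the comparison reduces to leaving-group quality.
A good leaving group is a weak base: the lower the pKₐ of its conjugate acid, the more readily it departs.
CH₃CH₂–N₂⁺ loses N₂: no meaningful conjugate acid; N₂ departs as an exceptionally stable neutral molecule
CH₃CH₂–OMs loses OMs⁻: pKₐ(CH₃SO₃H (MsOH)) ≈ -1.9
CH₃CH₂–OPO(OH)₂ loses H₂PO₄⁻: pKₐ(H₃PO₄) ≈ 2.1
CH₃CH₂–OAc loses AcO⁻: pKₐ(CH₃COOH) ≈ 4.8
CH₃CH₂–SCH₃ loses RS⁻: pKₐ(RSH (a thiol)) ≈ 10.5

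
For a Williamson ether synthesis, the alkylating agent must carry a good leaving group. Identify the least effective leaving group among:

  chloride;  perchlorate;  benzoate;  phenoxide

phenoxide

The more stable X⁻ (or X) is on its own — i.e. the weaker a base it is — the better a leaving group it makes.
perchlorate: pKₐ(HClO₄) ≈ -10
chloride: pKₐ(HCl) ≈ -7
benzoate: pKₐ(C₆H₅COOH) ≈ 4.2
phenoxide: pKₐ(C₆H₅OH (phenol)) ≈ 10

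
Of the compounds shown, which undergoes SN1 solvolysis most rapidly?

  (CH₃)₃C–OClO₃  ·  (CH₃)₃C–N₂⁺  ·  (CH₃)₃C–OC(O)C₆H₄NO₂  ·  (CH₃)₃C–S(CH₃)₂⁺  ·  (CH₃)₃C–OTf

(CH₃)₃C–N₂⁺

Identical carbon frameworks mean the comparison reduces to leaving-group quality.
A good leaving group is a weak base: the lower the pKₐ of its conjugate acid, the more readily it departs.
(CH₃)₃C–N₂⁺ loses N₂: no meaningful conjugate acid; N₂ departs as an exceptionally stable neutral molecule
(CH₃)₃C–OTf loses OTf⁻: pKₐ(CF₃SO₃H (triflic acid)) ≈ -14
(CH₃)₃C–OClO₃ loses ClO₄⁻: pKₐ(HClO₄) ≈ -10
(CH₃)₃C–S(CH₃)₂⁺ loses SR'₂: pKₐ(R'₂SH⁺) ≈ -7
(CH₃)₃C–OC(O)C₆H₄NO₂ loses p-O₂N–C₆H₄–COO⁻: pKₐ(p-nitrobenzoic acid) ≈ 3.4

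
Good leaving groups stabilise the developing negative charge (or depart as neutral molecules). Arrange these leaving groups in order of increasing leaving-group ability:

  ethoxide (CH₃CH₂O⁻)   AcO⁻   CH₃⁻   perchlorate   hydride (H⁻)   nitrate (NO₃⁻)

perchlorate: pKₐ(HClO₄) ≈ -10 — extremely weak base; rarely used for safety reasons
nitrate (NO₃⁻): pKₐ(HNO₃) ≈ -1.3 — resonance-delocalised over three oxygens
AcO⁻: pKₐ(CH₃COOH) ≈ 4.8 — resonance-stabilised but still a weak base
ethoxide (CH₃CH₂O⁻): pKₐ(CH₃CH₂OH) ≈ 16 — strong base; alkoxides do not leave unassisted
hydride (H⁻): pKₐ(H₂) ≈ 36
CH₃⁻: pKₐ(CH₄) ≈ 48 — unstabilised carbanion; the worst conceivable leaving group
Listed from poorest to best leaving group as asked.

CH₃⁻ < hydride (H⁻) < ethoxide (CH₃CH₂O⁻) < AcO⁻ < nitrate (NO₃⁻) < perchlorate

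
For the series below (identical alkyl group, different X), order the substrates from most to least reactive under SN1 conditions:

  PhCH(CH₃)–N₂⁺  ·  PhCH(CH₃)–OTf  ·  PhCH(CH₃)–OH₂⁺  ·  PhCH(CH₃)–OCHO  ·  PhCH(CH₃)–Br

PhCH(CH₃)–N₂⁺ > PhCH(CH₃)–OTf > PhCH(CH₃)–Br > PhCH(CH₃)–OH₂⁺ > PhCH(CH₃)–OCHO

With the same alkyl group throughout, only the leaving group differentiates the rates.
The more stable X⁻ (or X) is on its own — i.e. the weaker a base it is — the better a leaving group it makes.
PhCH(CH₃)–N₂⁺ loses N₂: no meaningful conjugate acid; N₂ departs as an exceptionally stable neutral molecule
PhCH(CH₃)–OTf loses OTf⁻: pKₐ(CF₃SO₃H (triflic acid)) ≈ -14
PhCH(CH₃)–Br loses Br⁻: pKₐ(HBr) ≈ -9
PhCH(CH₃)–OH₂⁺ loses H₂O: pKₐ(H₃O⁺) ≈ -1.7
PhCH(CH₃)–OCHO loses HCOO⁻: pKₐ(HCOOH) ≈ 3.8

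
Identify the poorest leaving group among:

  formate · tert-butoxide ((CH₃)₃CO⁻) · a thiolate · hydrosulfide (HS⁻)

A good leaving group is a weak base: the lower the pKₐ of its conjugate acid, the more readily it departs.
formate: pKₐ(HCOOH) ≈ 3.8
hydrosulfide (HS⁻): pKₐ(H₂S) ≈ 7
a thiolate: pKₐ(RSH (a thiol)) ≈ 10.5
tert-butoxide ((CH₃)₃CO⁻): pKₐ(t-BuOH) ≈ 18

tert-butoxide ((CH₃)₃CO⁻)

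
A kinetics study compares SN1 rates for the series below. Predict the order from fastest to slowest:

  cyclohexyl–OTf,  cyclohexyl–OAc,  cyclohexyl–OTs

cyclohexyl–OTf > cyclohexyl–OTs > cyclohexyl–OAc

With the same alkyl group throughout, only the leaving group differentiates the rates.
Leaving-group ability tracks the stability of the departed species; conjugate-acid pKₐ is the usual yardstick (lower pKₐ → better LG).
cyclohexyl–OTf loses OTf⁻: pKₐ(CF₃SO₃H (triflic acid)) ≈ -14
cyclohexyl–OTs loses OTs⁻: pKₐ(p-CH₃C₆H₄SO₃H (TsOH)) ≈ -2.8
cyclohexyl–OAc loses AcO⁻: pKₐ(CH₃COOH) ≈ 4.8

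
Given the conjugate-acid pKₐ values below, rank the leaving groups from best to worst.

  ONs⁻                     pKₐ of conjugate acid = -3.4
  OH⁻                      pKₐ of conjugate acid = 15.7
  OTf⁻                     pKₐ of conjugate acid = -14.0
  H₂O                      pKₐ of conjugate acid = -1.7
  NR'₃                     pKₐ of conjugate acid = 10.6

OTf⁻ > ONs⁻ > H₂O > NR'₃ > OH⁻

Lower conjugate-acid pKₐ ⇒ weaker base ⇒ better leaving group.
Sorting by the given values: OTf⁻ (-14.0), ONs⁻ (-3.4), H₂O (-1.7), NR'₃ (10.6), OH⁻ (15.7).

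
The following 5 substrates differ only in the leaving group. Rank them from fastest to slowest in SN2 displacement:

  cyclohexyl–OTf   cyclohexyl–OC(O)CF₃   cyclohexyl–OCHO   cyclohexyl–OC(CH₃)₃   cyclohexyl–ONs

The skeletons are identical, so relative rate is governed entirely by leaving-group ability.
The more stable X⁻ (or X) is on its own — i.e. the weaker a base it is — the better a leaving group it makes.
cyclohexyl–OTf loses OTf⁻: pKₐ(CF₃SO₃H (triflic acid)) ≈ -14
cyclohexyl–ONs loses ONs⁻: pKₐ(p-O₂NC₆H₄SO₃H) ≈ -3.5
cyclohexyl–OC(O)CF₃ loses CF₃COO⁻: pKₐ(CF₃COOH) ≈ 0.2
cyclohexyl–OCHO loses HCOO⁻: pKₐ(HCOOH) ≈ 3.8
cyclohexyl–OC(CH₃)₃ loses (CH₃)₃CO⁻: pKₐ(t-BuOH) ≈ 18

cyclohexyl–OTf > cyclohexyl–ONs > cyclohexyl–OC(O)CF₃ > cyclohexyl–OCHO > cyclohexyl–OC(CH₃)₃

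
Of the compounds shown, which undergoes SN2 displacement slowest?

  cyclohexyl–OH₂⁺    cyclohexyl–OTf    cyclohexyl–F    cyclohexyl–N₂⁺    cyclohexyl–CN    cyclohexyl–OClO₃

The skeletons are identical, so relative rate is governed entirely by leaving-group ability.
The more stable X⁻ (or X) is on its own — i.e. the weaker a base it is — the better a leaving group it makes.
cyclohexyl–N₂⁺ loses N₂: no meaningful conjugate acid; N₂ departs as an exceptionally stable neutral molecule
cyclohexyl–OTf loses OTf⁻: pKₐ(CF₃SO₃H (triflic acid)) ≈ -14
cyclohexyl–OClO₃ loses ClO₄⁻: pKₐ(HClO₄) ≈ -10
cyclohexyl–OH₂⁺ loses H₂O: pKₐ(H₃O⁺) ≈ -1.7
cyclohexyl–F loses F⁻: pKₐ(HF) ≈ 3.2
cyclohexyl–CN loses CN⁻: pKₐ(HCN) ≈ 9.2

cyclohexyl–CN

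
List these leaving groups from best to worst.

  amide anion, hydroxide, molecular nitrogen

molecular nitrogen: no meaningful conjugate acid; N₂ departs as an exceptionally stable neutral molecule
hydroxide: pKₐ(H₂O) ≈ 15.7
amide anion: pKₐ(NH₃) ≈ 38 — extremely strong base; never a leaving group

molecular nitrogen > hydroxide > amide anion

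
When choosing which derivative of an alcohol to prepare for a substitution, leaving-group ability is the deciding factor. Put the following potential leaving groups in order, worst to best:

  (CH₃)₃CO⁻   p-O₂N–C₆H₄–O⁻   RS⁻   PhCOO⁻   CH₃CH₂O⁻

PhCOO⁻: pKₐ(C₆H₅COOH) ≈ 4.2
p-O₂N–C₆H₄–O⁻: pKₐ(p-nitrophenol) ≈ 7.2
RS⁻: pKₐ(RSH (a thiol)) ≈ 10.5
CH₃CH₂O⁻: pKₐ(CH₃CH₂OH) ≈ 16
(CH₃)₃CO⁻: pKₐ(t-BuOH) ≈ 18
Listed from poorest to best leaving group as asked.

(CH₃)₃CO⁻ < CH₃CH₂O⁻ < RS⁻ < p-O₂N–C₆H₄–O⁻ < PhCOO⁻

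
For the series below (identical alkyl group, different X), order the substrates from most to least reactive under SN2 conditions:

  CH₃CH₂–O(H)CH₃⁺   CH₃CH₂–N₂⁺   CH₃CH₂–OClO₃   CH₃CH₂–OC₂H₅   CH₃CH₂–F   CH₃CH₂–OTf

Identical carbon frameworks mean the comparison reduces to leaving-group quality.
Leaving-group ability tracks the stability of the departed species; conjugate-acid pKₐ is the usual yardstick (lower pKₐ → better LG).
CH₃CH₂–N₂⁺ loses N₂: no meaningful conjugate acid; N₂ departs as an exceptionally stable neutral molecule
CH₃CH₂–OTf loses OTf⁻: pKₐ(CF₃SO₃H (triflic acid)) ≈ -14
CH₃CH₂–OClO₃ loses ClO₄⁻: pKₐ(HClO₄) ≈ -10
CH₃CH₂–O(H)CH₃⁺ loses R'OH: pKₐ(R'OH₂⁺) ≈ -2.4
CH₃CH₂–F loses F⁻: pKₐ(HF) ≈ 3.2
CH₃CH₂–OC₂H₅ loses CH₃CH₂O⁻: pKₐ(CH₃CH₂OH) ≈ 16

CH₃CH₂–N₂⁺ > CH₃CH₂–OTf > CH₃CH₂–OClO₃ > CH₃CH₂–O(H)CH₃⁺ > CH₃CH₂–F > CH₃CH₂–OC₂H₅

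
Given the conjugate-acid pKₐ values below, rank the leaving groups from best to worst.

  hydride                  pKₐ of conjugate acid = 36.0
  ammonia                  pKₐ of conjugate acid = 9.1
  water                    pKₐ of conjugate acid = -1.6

water > ammonia > hydride

Lower conjugate-acid pKₐ ⇒ weaker base ⇒ better leaving group.
Sorting by the given values: water (-1.6), ammonia (9.1), hydride (36.0).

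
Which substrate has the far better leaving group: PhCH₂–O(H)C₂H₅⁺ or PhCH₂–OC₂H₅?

From PhCH₂–OC₂H₅ the departing group would be CH₃CH₂O⁻ (pKₐ(CH₃CH₂OH) ≈ 16). Strong base; alkoxides do not leave unassisted.
From PhCH₂–O(H)C₂H₅⁺ the leaving group is R'OH (pKₐ(R'OH₂⁺) ≈ -2.4). Neutral; leaves from a protonated ether (an oxonium ion, R–O(H)R'⁺).
(In practice PhCH₂–O(H)C₂H₅⁺ is made from PhCH₂–OC₂H₅ by protonation with concentrated HBr, allowing neutral ethanol, rather than ethoxide, to depart.)

PhCH₂–O(H)C₂H₅⁺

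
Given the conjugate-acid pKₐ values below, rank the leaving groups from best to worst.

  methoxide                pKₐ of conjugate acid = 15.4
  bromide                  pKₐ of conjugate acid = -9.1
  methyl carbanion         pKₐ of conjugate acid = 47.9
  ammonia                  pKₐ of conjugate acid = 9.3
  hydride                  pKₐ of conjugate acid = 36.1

Lower conjugate-acid pKₐ ⇒ weaker base ⇒ better leaving group.
Sorting by the given values: bromide (-9.1), ammonia (9.3), methoxide (15.4), hydride (36.1), methyl carbanion (47.9).

bromide > ammonia > methoxide > hydride > methyl carbanion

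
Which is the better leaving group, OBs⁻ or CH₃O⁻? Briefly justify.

OBs⁻ is the better leaving group.
pKₐ(p-BrC₆H₄SO₃H) ≈ -2.8 versus pKₐ(CH₃OH) ≈ 15.5: OBs⁻ is the much weaker base.
Arenesulfonate with a p-bromo substituent.

OBs⁻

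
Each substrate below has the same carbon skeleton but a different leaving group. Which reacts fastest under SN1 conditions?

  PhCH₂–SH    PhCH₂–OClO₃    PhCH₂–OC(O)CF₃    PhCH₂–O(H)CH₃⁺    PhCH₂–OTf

The skeletons are identical, so relative rate is governed entirely by leaving-group ability.
Rank by basicity of the departing species: weakest base leaves most easily.
PhCH₂–OTf loses OTf⁻: pKₐ(CF₃SO₃H (triflic acid)) ≈ -14
PhCH₂–OClO₃ loses ClO₄⁻: pKₐ(HClO₄) ≈ -10
PhCH₂–O(H)CH₃⁺ loses R'OH: pKₐ(R'OH₂⁺) ≈ -2.4
PhCH₂–OC(O)CF₃ loses CF₃COO⁻: pKₐ(CF₃COOH) ≈ 0.2
PhCH₂–SH loses HS⁻: pKₐ(H₂S) ≈ 7

PhCH₂–OTf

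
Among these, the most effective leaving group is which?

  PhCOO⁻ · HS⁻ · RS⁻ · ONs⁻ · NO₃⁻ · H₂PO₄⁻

ONs⁻

Rank by basicity of the departing species: weakest base leaves most easily.
ONs⁻: pKₐ(p-O₂NC₆H₄SO₃H) ≈ -3.5
NO₃⁻: pKₐ(HNO₃) ≈ -1.3
H₂PO₄⁻: pKₐ(H₃PO₄) ≈ 2.1
PhCOO⁻: pKₐ(C₆H₅COOH) ≈ 4.2
HS⁻: pKₐ(H₂S) ≈ 7
RS⁻: pKₐ(RSH (a thiol)) ≈ 10.5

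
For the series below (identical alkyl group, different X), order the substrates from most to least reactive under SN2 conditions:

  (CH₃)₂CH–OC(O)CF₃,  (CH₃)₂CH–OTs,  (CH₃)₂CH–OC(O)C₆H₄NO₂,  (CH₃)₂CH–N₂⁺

(CH₃)₂CH–N₂⁺ > (CH₃)₂CH–OTs > (CH₃)₂CH–OC(O)CF₃ > (CH₃)₂CH–OC(O)C₆H₄NO₂

Same R in every case — rank the leaving groups.
Leaving-group ability tracks the stability of the departed species; conjugate-acid pKₐ is the usual yardstick (lower pKₐ → better LG).
(CH₃)₂CH–N₂⁺ loses N₂: no meaningful conjugate acid; N₂ departs as an exceptionally stable neutral molecule
(CH₃)₂CH–OTs loses OTs⁻: pKₐ(p-CH₃C₆H₄SO₃H (TsOH)) ≈ -2.8
(CH₃)₂CH–OC(O)CF₃ loses CF₃COO⁻: pKₐ(CF₃COOH) ≈ 0.2
(CH₃)₂CH–OC(O)C₆H₄NO₂ loses p-O₂N–C₆H₄–COO⁻: pKₐ(p-nitrobenzoic acid) ≈ 3.4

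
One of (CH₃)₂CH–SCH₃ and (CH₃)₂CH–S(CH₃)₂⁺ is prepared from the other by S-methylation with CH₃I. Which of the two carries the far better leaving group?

From (CH₃)₂CH–SCH₃ the departing group would be RS⁻ (pKₐ(RSH (a thiol)) ≈ 10.5). Moderately basic; rarely leaves without activation.
From (CH₃)₂CH–S(CH₃)₂⁺ the leaving group is SR'₂ (pKₐ(R'₂SH⁺) ≈ -7). Neutral; leaves from a sulfonium salt (R–SR'₂⁺).
S-methylation with CH₃I works by allowing neutral dimethyl sulfide, rather than methanethiolate, to depart, making (CH₃)₂CH–S(CH₃)₂⁺ enormously more reactive.

(CH₃)₂CH–S(CH₃)₂⁺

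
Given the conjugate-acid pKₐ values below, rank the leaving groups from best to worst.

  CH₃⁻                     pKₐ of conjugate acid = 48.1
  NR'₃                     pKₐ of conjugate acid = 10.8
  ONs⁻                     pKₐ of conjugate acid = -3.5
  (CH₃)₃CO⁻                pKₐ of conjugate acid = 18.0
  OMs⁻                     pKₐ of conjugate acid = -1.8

ONs⁻ > OMs⁻ > NR'₃ > (CH₃)₃CO⁻ > CH₃⁻

Lower conjugate-acid pKₐ ⇒ weaker base ⇒ better leaving group.
Sorting by the given values: ONs⁻ (-3.5), OMs⁻ (-1.8), NR'₃ (10.8), (CH₃)₃CO⁻ (18.0), CH₃⁻ (48.1).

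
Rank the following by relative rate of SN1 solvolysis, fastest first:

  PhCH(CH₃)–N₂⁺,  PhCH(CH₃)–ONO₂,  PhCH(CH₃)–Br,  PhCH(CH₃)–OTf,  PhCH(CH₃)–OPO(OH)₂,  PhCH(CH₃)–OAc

The skeletons are identical, so relative rate is governed entirely by leaving-group ability.
Leaving-group ability tracks the stability of the departed species; conjugate-acid pKₐ is the usual yardstick (lower pKₐ → better LG).
PhCH(CH₃)–N₂⁺ loses N₂: no meaningful conjugate acid; N₂ departs as an exceptionally stable neutral molecule
PhCH(CH₃)–OTf loses OTf⁻: pKₐ(CF₃SO₃H (triflic acid)) ≈ -14
PhCH(CH₃)–Br loses Br⁻: pKₐ(HBr) ≈ -9
PhCH(CH₃)–ONO₂ loses NO₃⁻: pKₐ(HNO₃) ≈ -1.3
PhCH(CH₃)–OPO(OH)₂ loses H₂PO₄⁻: pKₐ(H₃PO₄) ≈ 2.1
PhCH(CH₃)–OAc loses AcO⁻: pKₐ(CH₃COOH) ≈ 4.8

PhCH(CH₃)–N₂⁺ > PhCH(CH₃)–OTf > PhCH(CH₃)–Br > PhCH(CH₃)–ONO₂ > PhCH(CH₃)–OPO(OH)₂ > PhCH(CH₃)–OAc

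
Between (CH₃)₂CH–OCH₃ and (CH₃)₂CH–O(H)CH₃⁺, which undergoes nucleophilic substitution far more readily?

From (CH₃)₂CH–OCH₃ the departing group would be CH₃O⁻ (pKₐ(CH₃OH) ≈ 15.5). Strong base; alkoxides do not leave unassisted.
From (CH₃)₂CH–O(H)CH₃⁺ the leaving group is R'OH (pKₐ(R'OH₂⁺) ≈ -2.4). Neutral; leaves from a protonated ether (an oxonium ion, R–O(H)R'⁺).
(In practice (CH₃)₂CH–O(H)CH₃⁺ is made from (CH₃)₂CH–OCH₃ by protonation with concentrated HI, allowing neutral methanol, rather than methoxide, to depart.)

(CH₃)₂CH–O(H)CH₃⁺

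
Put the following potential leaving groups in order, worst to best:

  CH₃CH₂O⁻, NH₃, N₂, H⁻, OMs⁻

H⁻ < CH₃CH₂O⁻ < NH₃ < OMs⁻ < N₂

The more stable X⁻ (or X) is on its own — i.e. the weaker a base it is — the better a leaving group it makes.
N₂: no meaningful conjugate acid; N₂ departs as an exceptionally stable neutral molecule
OMs⁻: pKₐ(CH₃SO₃H (MsOH)) ≈ -1.9
NH₃: pKₐ(NH₄⁺) ≈ 9.2 — neutral but moderately basic; leaves from R–NH₃⁺
CH₃CH₂O⁻: pKₐ(CH₃CH₂OH) ≈ 16 — strong base; alkoxides do not leave unassisted
H⁻: pKₐ(H₂) ≈ 36 — extremely strong base; leaves only in special hydride-transfer contexts
The question asks for worst first, so the sequence is read in increasing leaving-group ability.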